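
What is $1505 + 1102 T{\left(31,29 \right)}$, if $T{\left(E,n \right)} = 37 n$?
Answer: $1183951$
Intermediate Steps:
$1505 + 1102 T{\left(31,29 \right)} = 1505 + 1102 \cdot 37 \cdot 29 = 1505 + 1102 \cdot 1073 = 1505 + 1182446 = 1183951$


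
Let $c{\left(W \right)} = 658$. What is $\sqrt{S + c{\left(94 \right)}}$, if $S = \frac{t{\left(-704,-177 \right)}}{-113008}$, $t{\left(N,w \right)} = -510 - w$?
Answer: $\frac{\sqrt{525201833611}}{28252} \approx 25.652$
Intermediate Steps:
$S = \frac{333}{113008}$ ($S = \frac{-510 - -177}{-113008} = \left(-510 + 177\right) \left(- \frac{1}{113008}\right) = \left(-333\right) \left(- \frac{1}{113008}\right) = \frac{333}{113008} \approx 0.0029467$)
$\sqrt{S + c{\left(94 \right)}} = \sqrt{\frac{333}{113008} + 658} = \sqrt{\frac{74359597}{113008}} = \frac{\sqrt{525201833611}}{28252}$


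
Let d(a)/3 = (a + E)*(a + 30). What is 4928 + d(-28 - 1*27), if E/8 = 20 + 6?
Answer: -6547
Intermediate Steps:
E = 208 (E = 8*(20 + 6) = 8*26 = 208)
d(a) = 3*(30 + a)*(208 + a) (d(a) = 3*((a + 208)*(a + 30)) = 3*((208 + a)*(30 + a)) = 3*((30 + a)*(208 + a)) = 3*(30 + a)*(208 + a))
4928 + d(-28 - 1*27) = 4928 + (18720 + 3*(-28 - 1*27)² + 714*(-28 - 1*27)) = 4928 + (18720 + 3*(-28 - 27)² + 714*(-28 - 27)) = 4928 + (18720 + 3*(-55)² + 714*(-55)) = 4928 + (18720 + 3*3025 - 39270) = 4928 + (18720 + 9075 - 39270) = 4928 - 11475 = -6547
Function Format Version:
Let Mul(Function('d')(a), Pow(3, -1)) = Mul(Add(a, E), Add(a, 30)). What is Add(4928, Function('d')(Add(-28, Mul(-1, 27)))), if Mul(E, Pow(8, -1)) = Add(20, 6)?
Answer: -6547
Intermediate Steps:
E = 208 (E = Mul(8, Add(20, 6)) = Mul(8, 26) = 208)
Function('d')(a) = Mul(3, Add(30, a), Add(208, a)) (Function('d')(a) = Mul(3, Mul(Add(a, 208), Add(a, 30))) = Mul(3, Mul(Add(208, a), Add(30, a))) = Mul(3, Mul(Add(30, a), Add(208, a))) = Mul(3, Add(30, a), Add(208, a)))
Add(4928, Function('d')(Add(-28, Mul(-1, 27)))) = Add(4928, Add(18720, Mul(3, Pow(Add(-28, Mul(-1, 27)), 2)), Mul(714, Add(-28, Mul(-1, 27))))) = Add(4928, Add(18720, Mul(3, Pow(Add(-28, -27), 2)), Mul(714, Add(-28, -27)))) = Add(4928, Add(18720, Mul(3, Pow(-55, 2)), Mul(714, -55))) = Add(4928, Add(18720, Mul(3, 3025), -39270)) = Add(4928, Add(18720, 9075, -39270)) = Add(4928, -11475) = -6547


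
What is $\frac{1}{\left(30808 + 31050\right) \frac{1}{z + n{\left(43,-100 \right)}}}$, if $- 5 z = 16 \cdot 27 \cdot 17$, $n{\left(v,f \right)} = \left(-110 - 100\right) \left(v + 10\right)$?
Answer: $- \frac{31497}{154645} \approx -0.20367$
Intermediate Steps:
$n{\left(v,f \right)} = -2100 - 210 v$ ($n{\left(v,f \right)} = - 210 \left(10 + v\right) = -2100 - 210 v$)
$z = - \frac{7344}{5}$ ($z = - \frac{16 \cdot 27 \cdot 17}{5} = - \frac{432 \cdot 17}{5} = \left(- \frac{1}{5}\right) 7344 = - \frac{7344}{5} \approx -1468.8$)
$\frac{1}{\left(30808 + 31050\right) \frac{1}{z + n{\left(43,-100 \right)}}} = \frac{1}{\left(30808 + 31050\right) \frac{1}{- \frac{7344}{5} - 11130}} = \frac{1}{61858 \frac{1}{- \frac{7344}{5} - 11130}} = \frac{1}{61858 \frac{1}{- \frac{62994}{5}}} = \frac{1}{61858 \left(- \frac{5}{62994}\right)} = \frac{1}{- \frac{154645}{31497}} = - \frac{31497}{154645}$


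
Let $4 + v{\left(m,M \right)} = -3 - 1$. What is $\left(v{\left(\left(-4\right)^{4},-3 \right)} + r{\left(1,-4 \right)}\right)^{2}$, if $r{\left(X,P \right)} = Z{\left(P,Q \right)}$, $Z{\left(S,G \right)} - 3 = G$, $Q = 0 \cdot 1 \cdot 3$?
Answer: $25$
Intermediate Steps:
$Q = 0$ ($Q = 0 \cdot 3 = 0$)
$Z{\left(S,G \right)} = 3 + G$
$r{\left(X,P \right)} = 3$ ($r{\left(X,P \right)} = 3 + 0 = 3$)
$v{\left(m,M \right)} = -8$ ($v{\left(m,M \right)} = -4 - 4 = -8$)
$\left(v{\left(\left(-4\right)^{4},-3 \right)} + r{\left(1,-4 \right)}\right)^{2} = \left(-8 + 3\right)^{2} = \left(-5\right)^{2} = 25$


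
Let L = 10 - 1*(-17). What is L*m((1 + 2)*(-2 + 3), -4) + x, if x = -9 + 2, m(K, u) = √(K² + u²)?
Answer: 128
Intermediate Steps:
x = -7
L = 27 (L = 10 + 17 = 27)
L*m((1 + 2)*(-2 + 3), -4) + x = 27*√(((1 + 2)*(-2 + 3))² + (-4)²) - 7 = 27*√((3*1)² + 16) - 7 = 27*√(3² + 16) - 7 = 27*√(9 + 16) - 7 = 27*√25 - 7 = 27*5 - 7 = 135 - 7 = 128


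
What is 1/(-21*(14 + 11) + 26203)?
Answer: 1/25678 ≈ 3.8944e-5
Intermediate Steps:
1/(-21*(14 + 11) + 26203) = 1/(-21*25 + 26203) = 1/(-525 + 26203) = 1/25678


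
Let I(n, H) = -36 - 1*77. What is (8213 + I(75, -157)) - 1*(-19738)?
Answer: 27838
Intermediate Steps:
I(n, H) = -113 (I(n, H) = -36 - 77 = -113)
(8213 + I(75, -157)) - 1*(-19738) = (8213 - 113) - 1*(-19738) = 8100 + 19738 = 27838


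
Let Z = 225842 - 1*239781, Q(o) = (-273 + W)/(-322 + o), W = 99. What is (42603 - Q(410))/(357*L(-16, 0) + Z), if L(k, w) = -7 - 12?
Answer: -1874619/911768 ≈ -2.0560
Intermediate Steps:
Q(o) = -174/(-322 + o) (Q(o) = (-273 + 99)/(-322 + o) = -174/(-322 + o))
L(k, w) = -19
Z = -13939 (Z = 225842 - 239781 = -13939)
(42603 - Q(410))/(357*L(-16, 0) + Z) = (42603 - (-174)/(-322 + 410))/(357*(-19) - 13939) = (42603 - (-174)/88)/(-6783 - 13939) = (42603 - (-174)/88)/(-20722) = (42603 - 1*(-87/44))*(-1/20722) = (42603 + 87/44)*(-1/20722) = (1874619/44)*(-1/20722) = -1874619/911768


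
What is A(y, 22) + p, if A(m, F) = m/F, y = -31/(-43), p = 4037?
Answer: 3819033/946 ≈ 4037.0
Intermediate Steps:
y = 31/43 (y = -31*(-1/43) = 31/43 ≈ 0.72093)
A(y, 22) + p = (31/43)/22 + 4037 = (31/43)*(1/22) + 4037 = 31/946 + 4037 = 3819033/946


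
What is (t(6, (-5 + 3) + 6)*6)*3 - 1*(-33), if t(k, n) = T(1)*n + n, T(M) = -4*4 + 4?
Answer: -759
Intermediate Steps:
T(M) = -12 (T(M) = -16 + 4 = -12)
t(k, n) = -11*n (t(k, n) = -12*n + n = -11*n)
(t(6, (-5 + 3) + 6)*6)*3 - 1*(-33) = (-11*((-5 + 3) + 6)*6)*3 - 1*(-33) = (-11*(-2 + 6)*6)*3 + 33 = (-11*4*6)*3 + 33 = -44*6*3 + 33 = -264*3 + 33 = -792 + 33 = -759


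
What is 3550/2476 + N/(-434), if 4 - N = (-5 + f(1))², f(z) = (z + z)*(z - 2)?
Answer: 206515/134323 ≈ 1.5375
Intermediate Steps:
f(z) = 2*z*(-2 + z) (f(z) = (2*z)*(-2 + z) = 2*z*(-2 + z))
N = -45 (N = 4 - (-5 + 2*1*(-2 + 1))² = 4 - (-5 + 2*1*(-1))² = 4 - (-5 - 2)² = 4 - 1*(-7)² = 4 - 1*49 = 4 - 49 = -45)
3550/2476 + N/(-434) = 3550/2476 - 45/(-434) = 3550*(1/2476) - 45*(-1/434) = 1775/1238 + 45/434 = 206515/134323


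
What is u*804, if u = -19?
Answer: -15276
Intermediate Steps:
u*804 = -19*804 = -15276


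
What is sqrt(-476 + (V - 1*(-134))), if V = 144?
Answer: 3*I*sqrt(22) ≈ 14.071*I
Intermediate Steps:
sqrt(-476 + (V - 1*(-134))) = sqrt(-476 + (144 - 1*(-134))) = sqrt(-476 + (144 + 134)) = sqrt(-476 + 278) = sqrt(-198) = 3*I*sqrt(22)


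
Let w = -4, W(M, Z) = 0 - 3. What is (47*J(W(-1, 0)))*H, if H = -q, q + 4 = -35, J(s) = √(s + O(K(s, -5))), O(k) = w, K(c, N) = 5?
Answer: 1833*I*√7 ≈ 4849.7*I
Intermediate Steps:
W(M, Z) = -3
O(k) = -4
J(s) = √(-4 + s) (J(s) = √(s - 4) = √(-4 + s))
q = -39 (q = -4 - 35 = -39)
H = 39 (H = -1*(-39) = 39)
(47*J(W(-1, 0)))*H = (47*√(-4 - 3))*39 = (47*√(-7))*39 = (47*(I*√7))*39 = (47*I*√7)*39 = 1833*I*√7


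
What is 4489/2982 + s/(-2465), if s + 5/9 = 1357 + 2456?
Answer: -909973/22051890 ≈ -0.041265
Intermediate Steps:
s = 34312/9 (s = -5/9 + (1357 + 2456) = -5/9 + 3813 = 34312/9 ≈ 3812.4)
4489/2982 + s/(-2465) = 4489/2982 + (34312/9)/(-2465) = 4489*(1/2982) + (34312/9)*(-1/2465) = 4489/2982 - 34312/22185 = -909973/22051890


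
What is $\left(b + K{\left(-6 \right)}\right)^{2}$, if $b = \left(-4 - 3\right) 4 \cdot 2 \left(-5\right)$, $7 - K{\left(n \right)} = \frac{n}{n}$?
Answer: $81796$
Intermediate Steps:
$K{\left(n \right)} = 6$ ($K{\left(n \right)} = 7 - \frac{n}{n} = 7 - 1 = 6$)
$b = 280$ ($b = - 7 \cdot 8 \left(-5\right) = \left(-7\right) \left(-40\right) = 280$)
$\left(b + K{\left(-6 \right)}\right)^{2} = \left(280 + 6\right)^{2} = 286^{2} = 81796$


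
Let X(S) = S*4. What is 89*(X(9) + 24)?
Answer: 5340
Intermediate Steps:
X(S) = 4*S
89*(X(9) + 24) = 89*(4*9 + 24) = 89*(36 + 24) = 89*60 = 5340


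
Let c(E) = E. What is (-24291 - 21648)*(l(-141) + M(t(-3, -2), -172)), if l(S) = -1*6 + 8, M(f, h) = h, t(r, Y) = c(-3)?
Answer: 7809630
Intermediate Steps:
t(r, Y) = -3
l(S) = 2 (l(S) = -6 + 8 = 2)
(-24291 - 21648)*(l(-141) + M(t(-3, -2), -172)) = (-24291 - 21648)*(2 - 172) = -45939*(-170) = 7809630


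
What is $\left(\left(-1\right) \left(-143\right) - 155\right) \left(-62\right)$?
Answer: $744$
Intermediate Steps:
$\left(\left(-1\right) \left(-143\right) - 155\right) \left(-62\right) = \left(143 - 155\right) \left(-62\right) = \left(-12\right) \left(-62\right) = 744$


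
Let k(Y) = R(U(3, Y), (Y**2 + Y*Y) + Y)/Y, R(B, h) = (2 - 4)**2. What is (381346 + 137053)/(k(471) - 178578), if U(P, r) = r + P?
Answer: -244165929/84110234 ≈ -2.9029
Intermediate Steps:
U(P, r) = P + r
R(B, h) = 4 (R(B, h) = (-2)**2 = 4)
k(Y) = 4/Y
(381346 + 137053)/(k(471) - 178578) = (381346 + 137053)/(4/471 - 178578) = 518399/(4*(1/471) - 178578) = 518399/(4/471 - 178578) = 518399/(-84110234/471) = 518399*(-471/84110234) = -244165929/84110234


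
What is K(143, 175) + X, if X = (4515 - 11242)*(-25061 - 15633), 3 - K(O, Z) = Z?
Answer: 273748366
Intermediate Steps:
K(O, Z) = 3 - Z
X = 273748538 (X = -6727*(-40694) = 273748538)
K(143, 175) + X = (3 - 1*175) + 273748538 = (3 - 175) + 273748538 = -172 + 273748538 = 273748366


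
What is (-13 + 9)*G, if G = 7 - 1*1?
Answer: -24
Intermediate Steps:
G = 6 (G = 7 - 1 = 6)
(-13 + 9)*G = (-13 + 9)*6 = -4*6 = -24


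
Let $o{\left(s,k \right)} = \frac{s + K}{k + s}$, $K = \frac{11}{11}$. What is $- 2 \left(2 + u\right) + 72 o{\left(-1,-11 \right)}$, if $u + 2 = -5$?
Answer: $10$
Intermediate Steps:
$K = 1$ ($K = 11 \cdot \frac{1}{11} = 1$)
$o{\left(s,k \right)} = \frac{1 + s}{k + s}$ ($o{\left(s,k \right)} = \frac{s + 1}{k + s} = \frac{1 + s}{k + s}$)
$u = -7$ ($u = -2 - 5 = -7$)
$- 2 \left(2 + u\right) + 72 o{\left(-1,-11 \right)} = - 2 \left(2 - 7\right) + 72 \frac{1 - 1}{-11 - 1} = \left(-2\right) \left(-5\right) + 72 \frac{1}{-12} \cdot 0 = 10 + 72 \left(\left(- \frac{1}{12}\right) 0\right) = 10 + 72 \cdot 0 = 10 + 0 = 10$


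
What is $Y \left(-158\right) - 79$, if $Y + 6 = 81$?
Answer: $-11929$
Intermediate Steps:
$Y = 75$ ($Y = -6 + 81 = 75$)
$Y \left(-158\right) - 79 = 75 \left(-158\right) - 79 = -11850 - 79 = -11929$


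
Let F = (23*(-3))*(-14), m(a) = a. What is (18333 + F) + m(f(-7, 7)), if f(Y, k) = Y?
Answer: 19292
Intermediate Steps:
F = 966 (F = -69*(-14) = 966)
(18333 + F) + m(f(-7, 7)) = (18333 + 966) - 7 = 19299 - 7 = 19292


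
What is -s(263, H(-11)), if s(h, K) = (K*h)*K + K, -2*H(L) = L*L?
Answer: -3850341/4 ≈ -9.6259e+5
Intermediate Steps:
H(L) = -L²/2 (H(L) = -L*L/2 = -L²/2)
s(h, K) = K + h*K² (s(h, K) = h*K² + K = K + h*K²)
-s(263, H(-11)) = -(-½*(-11)²)*(1 - ½*(-11)²*263) = -(-½*121)*(1 - ½*121*263) = -(-121)*(1 - 121/2*263)/2 = -(-121)*(1 - 31823/2)/2 = -(-121)*(-31821)/(2*2) = -1*3850341/4 = -3850341/4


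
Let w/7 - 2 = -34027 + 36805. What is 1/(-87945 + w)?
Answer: -1/68485 ≈ -1.4602e-5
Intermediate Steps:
w = 19460 (w = 14 + 7*(-34027 + 36805) = 14 + 7*2778 = 14 + 19446 = 19460)
1/(-87945 + w) = 1/(-87945 + 19460) = 1/(-68485) = -1/68485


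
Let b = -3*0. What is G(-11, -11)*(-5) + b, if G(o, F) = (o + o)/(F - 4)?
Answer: -22/3 ≈ -7.3333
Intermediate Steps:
G(o, F) = 2*o/(-4 + F) (G(o, F) = (2*o)/(-4 + F) = 2*o/(-4 + F))
b = 0
G(-11, -11)*(-5) + b = (2*(-11)/(-4 - 11))*(-5) + 0 = (2*(-11)/(-15))*(-5) + 0 = (2*(-11)*(-1/15))*(-5) + 0 = (22/15)*(-5) + 0 = -22/3 + 0 = -22/3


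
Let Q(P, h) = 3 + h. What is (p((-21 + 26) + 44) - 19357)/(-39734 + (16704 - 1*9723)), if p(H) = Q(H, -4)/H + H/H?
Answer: 948445/1604897 ≈ 0.59097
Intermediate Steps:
p(H) = 1 - 1/H (p(H) = (3 - 4)/H + H/H = -1/H + 1 = 1 - 1/H)
(p((-21 + 26) + 44) - 19357)/(-39734 + (16704 - 1*9723)) = ((-1 + ((-21 + 26) + 44))/((-21 + 26) + 44) - 19357)/(-39734 + (16704 - 1*9723)) = ((-1 + (5 + 44))/(5 + 44) - 19357)/(-39734 + (16704 - 9723)) = ((-1 + 49)/49 - 19357)/(-39734 + 6981) = ((1/49)*48 - 19357)/(-32753) = (48/49 - 19357)*(-1/32753) = -948445/49*(-1/32753) = 948445/1604897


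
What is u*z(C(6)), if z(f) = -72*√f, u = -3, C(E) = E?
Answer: 216*√6 ≈ 529.09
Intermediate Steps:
u*z(C(6)) = -(-216)*√6 = 216*√6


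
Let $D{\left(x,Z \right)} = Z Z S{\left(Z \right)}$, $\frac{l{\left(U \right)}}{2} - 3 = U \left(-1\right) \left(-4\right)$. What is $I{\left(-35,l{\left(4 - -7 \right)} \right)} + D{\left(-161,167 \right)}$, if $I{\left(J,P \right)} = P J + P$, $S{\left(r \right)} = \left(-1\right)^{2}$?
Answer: $24693$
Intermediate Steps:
$S{\left(r \right)} = 1$
$l{\left(U \right)} = 6 + 8 U$ ($l{\left(U \right)} = 6 + 2 U \left(-1\right) \left(-4\right) = 6 + 2 - U \left(-4\right) = 6 + 2 \cdot 4 U = 6 + 8 U$)
$I{\left(J,P \right)} = P + J P$ ($I{\left(J,P \right)} = J P + P = P + J P$)
$D{\left(x,Z \right)} = Z^{2}$ ($D{\left(x,Z \right)} = Z Z 1 = Z^{2} \cdot 1 = Z^{2}$)
$I{\left(-35,l{\left(4 - -7 \right)} \right)} + D{\left(-161,167 \right)} = \left(6 + 8 \left(4 - -7\right)\right) \left(1 - 35\right) + 167^{2} = \left(6 + 8 \left(4 + 7\right)\right) \left(-34\right) + 27889 = \left(6 + 8 \cdot 11\right) \left(-34\right) + 27889 = \left(6 + 88\right) \left(-34\right) + 27889 = 94 \left(-34\right) + 27889 = -3196 + 27889 = 24693$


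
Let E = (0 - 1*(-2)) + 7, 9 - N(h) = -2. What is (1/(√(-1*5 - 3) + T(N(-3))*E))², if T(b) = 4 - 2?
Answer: 1/(4*(9 + I*√2)²) ≈ 0.0028669 - 0.00092379*I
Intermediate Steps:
N(h) = 11 (N(h) = 9 - 1*(-2) = 9 + 2 = 11)
E = 9 (E = (0 + 2) + 7 = 2 + 7 = 9)
T(b) = 2
(1/(√(-1*5 - 3) + T(N(-3))*E))² = (1/(√(-1*5 - 3) + 2*9))² = (1/(√(-5 - 3) + 18))² = (1/(√(-8) + 18))² = (1/(2*I*√2 + 18))² = (1/(18 + 2*I*√2))² = (18 + 2*I*√2)⁻²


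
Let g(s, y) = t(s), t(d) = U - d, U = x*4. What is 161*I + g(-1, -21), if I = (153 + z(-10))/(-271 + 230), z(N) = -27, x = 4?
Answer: -19589/41 ≈ -477.78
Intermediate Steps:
U = 16 (U = 4*4 = 16)
t(d) = 16 - d
g(s, y) = 16 - s
I = -126/41 (I = (153 - 27)/(-271 + 230) = 126/(-41) = 126*(-1/41) = -126/41 ≈ -3.0732)
161*I + g(-1, -21) = 161*(-126/41) + (16 - 1*(-1)) = -20286/41 + (16 + 1) = -20286/41 + 17 = -19589/41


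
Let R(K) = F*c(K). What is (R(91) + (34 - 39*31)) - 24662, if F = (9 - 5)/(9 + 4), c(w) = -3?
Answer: -335893/13 ≈ -25838.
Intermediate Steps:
F = 4/13 ≈ 0.30769
R(K) = -12/13 (R(K) = (4/13)*(-3) = -12/13)
(R(91) + (34 - 39*31)) - 24662 = (-12/13 + (34 - 39*31)) - 24662 = (-12/13 + (34 - 1209)) - 24662 = (-12/13 - 1175) - 24662 = -15287/13 - 24662 = -335893/13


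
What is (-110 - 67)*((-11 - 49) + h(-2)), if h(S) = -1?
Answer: 10797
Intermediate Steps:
(-110 - 67)*((-11 - 49) + h(-2)) = (-110 - 67)*((-11 - 49) - 1) = -177*(-60 - 1) = -177*(-61) = 10797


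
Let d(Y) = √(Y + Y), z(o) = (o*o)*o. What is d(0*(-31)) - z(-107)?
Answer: 1225043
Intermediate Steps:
z(o) = o³ (z(o) = o²*o = o³)
d(Y) = √2*√Y (d(Y) = √(2*Y) = √2*√Y)
d(0*(-31)) - z(-107) = √2*√(0*(-31)) - 1*(-107)³ = √2*√0 - 1*(-1225043) = √2*0 + 1225043 = 0 + 1225043 = 1225043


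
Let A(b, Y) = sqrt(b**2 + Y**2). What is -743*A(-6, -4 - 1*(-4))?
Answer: -4458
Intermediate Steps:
A(b, Y) = sqrt(Y**2 + b**2)
-743*A(-6, -4 - 1*(-4)) = -743*sqrt((-4 - 1*(-4))**2 + (-6)**2) = -743*sqrt((-4 + 4)**2 + 36) = -743*sqrt(0**2 + 36) = -743*sqrt(0 + 36) = -743*sqrt(36) = -743*6 = -4458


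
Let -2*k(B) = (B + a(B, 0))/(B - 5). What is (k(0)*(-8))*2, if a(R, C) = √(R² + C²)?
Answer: 0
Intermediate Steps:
a(R, C) = √(C² + R²)
k(B) = -(B + √(B²))/(2*(-5 + B)) (k(B) = -(B + √(0² + B²))/(2*(B - 5)) = -(B + √(0 + B²))/(2*(-5 + B)) = -(B + √(B²))/(2*(-5 + B)))
(k(0)*(-8))*2 = (((-1*0 - √(0²))/(2*(-5 + 0)))*(-8))*2 = (((½)*(0 - √0)/(-5))*(-8))*2 = (((½)*(-⅕)*(0 - 1*0))*(-8))*2 = (((½)*(-⅕)*(0 + 0))*(-8))*2 = (((½)*(-⅕)*0)*(-8))*2 = (0*(-8))*2 = 0*2 = 0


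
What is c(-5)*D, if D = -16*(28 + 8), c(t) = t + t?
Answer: 5760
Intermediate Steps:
c(t) = 2*t
D = -576 (D = -16*36 = -576)
c(-5)*D = (2*(-5))*(-576) = -10*(-576) = 5760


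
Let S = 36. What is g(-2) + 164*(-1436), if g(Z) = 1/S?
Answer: -8478143/36 ≈ -2.3550e+5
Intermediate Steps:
g(Z) = 1/36
g(-2) + 164*(-1436) = 1/36 + 164*(-1436) = 1/36 - 235504 = -8478143/36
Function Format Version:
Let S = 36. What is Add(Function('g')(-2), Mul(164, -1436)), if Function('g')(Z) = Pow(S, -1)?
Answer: Rational(-8478143, 36) ≈ -2.3550e+5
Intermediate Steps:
Function('g')(Z) = Rational(1, 36) (Function('g')(Z) = Pow(36, -1) = Rational(1, 36))
Add(Function('g')(-2), Mul(164, -1436)) = Add(Rational(1, 36), Mul(164, -1436)) = Add(Rational(1, 36), -235504) = Rational(-8478143, 36)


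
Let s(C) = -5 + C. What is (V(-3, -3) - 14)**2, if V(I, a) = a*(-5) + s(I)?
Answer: 49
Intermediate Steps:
V(I, a) = -5 + I - 5*a (V(I, a) = a*(-5) + (-5 + I) = -5*a + (-5 + I) = -5 + I - 5*a)
(V(-3, -3) - 14)**2 = ((-5 - 3 - 5*(-3)) - 14)**2 = ((-5 - 3 + 15) - 14)**2 = (7 - 14)**2 = (-7)**2 = 49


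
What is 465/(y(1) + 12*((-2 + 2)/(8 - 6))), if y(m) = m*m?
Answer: 465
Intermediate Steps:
y(m) = m²
465/(y(1) + 12*((-2 + 2)/(8 - 6))) = 465/(1² + 12*((-2 + 2)/(8 - 6))) = 465/(1 + 12*(0/2)) = 465/(1 + 12*(0*(½))) = 465/(1 + 12*0) = 465/(1 + 0) = 465/1 = 465*1 = 465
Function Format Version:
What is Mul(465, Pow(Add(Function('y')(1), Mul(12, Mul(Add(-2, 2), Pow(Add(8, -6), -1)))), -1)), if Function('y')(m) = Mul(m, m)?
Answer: 465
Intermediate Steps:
Function('y')(m) = Pow(m, 2)
Mul(465, Pow(Add(Function('y')(1), Mul(12, Mul(Add(-2, 2), Pow(Add(8, -6), -1)))), -1)) = Mul(465, Pow(Add(Pow(1, 2), Mul(12, Mul(Add(-2, 2), Pow(Add(8, -6), -1)))), -1)) = Mul(465, Pow(Add(1, Mul(12, Mul(0, Pow(2, -1)))), -1)) = Mul(465, Pow(Add(1, Mul(12, Mul(0, Rational(1, 2)))), -1)) = Mul(465, Pow(Add(1, Mul(12, 0)), -1)) = Mul(465, Pow(Add(1, 0), -1)) = Mul(465, Pow(1, -1)) = Mul(465, 1) = 465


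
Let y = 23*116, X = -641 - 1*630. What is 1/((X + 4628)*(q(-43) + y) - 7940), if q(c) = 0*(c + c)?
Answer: 1/8948536 ≈ 1.1175e-7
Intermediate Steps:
X = -1271 (X = -641 - 630 = -1271)
y = 2668
q(c) = 0 (q(c) = 0*(2*c) = 0)
1/((X + 4628)*(q(-43) + y) - 7940) = 1/((-1271 + 4628)*(0 + 2668) - 7940) = 1/(3357*2668 - 7940) = 1/(8956476 - 7940) = 1/8948536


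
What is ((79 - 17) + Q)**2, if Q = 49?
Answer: 12321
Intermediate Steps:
((79 - 17) + Q)**2 = ((79 - 17) + 49)**2 = (62 + 49)**2 = 111**2 = 12321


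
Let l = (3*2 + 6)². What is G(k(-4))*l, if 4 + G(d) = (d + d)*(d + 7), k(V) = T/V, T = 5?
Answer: -2646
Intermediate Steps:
k(V) = 5/V
G(d) = -4 + 2*d*(7 + d) (G(d) = -4 + (d + d)*(d + 7) = -4 + (2*d)*(7 + d) = -4 + 2*d*(7 + d))
l = 144 (l = (6 + 6)² = 12² = 144)
G(k(-4))*l = (-4 + 2*(5/(-4))² + 14*(5/(-4)))*144 = (-4 + 2*(5*(-¼))² + 14*(5*(-¼)))*144 = (-4 + 2*(-5/4)² + 14*(-5/4))*144 = (-4 + 2*(25/16) - 35/2)*144 = (-4 + 25/8 - 35/2)*144 = -147/8*144 = -2646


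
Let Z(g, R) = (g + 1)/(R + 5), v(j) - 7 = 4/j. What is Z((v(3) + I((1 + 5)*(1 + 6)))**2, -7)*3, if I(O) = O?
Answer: -11405/3 ≈ -3801.7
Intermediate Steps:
v(j) = 7 + 4/j
Z(g, R) = (1 + g)/(5 + R)
Z((v(3) + I((1 + 5)*(1 + 6)))**2, -7)*3 = ((1 + ((7 + 4/3) + (1 + 5)*(1 + 6))**2)/(5 - 7))*3 = ((1 + ((7 + 4*(1/3)) + 6*7)**2)/(-2))*3 = -(1 + ((7 + 4/3) + 42)**2)/2*3 = -(1 + (25/3 + 42)**2)/2*3 = -(1 + (151/3)**2)/2*3 = -(1 + 22801/9)/2*3 = -1/2*22810/9*3 = -11405/9*3 = -11405/3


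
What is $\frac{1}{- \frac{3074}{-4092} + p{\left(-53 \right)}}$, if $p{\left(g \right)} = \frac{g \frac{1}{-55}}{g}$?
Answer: $\frac{10230}{7499} \approx 1.3642$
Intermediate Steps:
$p{\left(g \right)} = - \frac{1}{55}$ ($p{\left(g \right)} = \frac{g \left(- \frac{1}{55}\right)}{g} = \frac{\left(- \frac{1}{55}\right) g}{g} = - \frac{1}{55}$)
$\frac{1}{- \frac{3074}{-4092} + p{\left(-53 \right)}} = \frac{1}{- \frac{3074}{-4092} - \frac{1}{55}} = \frac{1}{\left(-3074\right) \left(- \frac{1}{4092}\right) - \frac{1}{55}} = \frac{1}{\frac{1537}{2046} - \frac{1}{55}} = \frac{1}{\frac{7499}{10230}} = \frac{10230}{7499}$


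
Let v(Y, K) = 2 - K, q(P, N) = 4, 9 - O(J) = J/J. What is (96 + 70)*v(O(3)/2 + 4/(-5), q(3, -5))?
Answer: -332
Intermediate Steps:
O(J) = 8 (O(J) = 9 - J/J = 9 - 1*1 = 9 - 1 = 8)
(96 + 70)*v(O(3)/2 + 4/(-5), q(3, -5)) = (96 + 70)*(2 - 1*4) = 166*(2 - 4) = 166*(-2) = -332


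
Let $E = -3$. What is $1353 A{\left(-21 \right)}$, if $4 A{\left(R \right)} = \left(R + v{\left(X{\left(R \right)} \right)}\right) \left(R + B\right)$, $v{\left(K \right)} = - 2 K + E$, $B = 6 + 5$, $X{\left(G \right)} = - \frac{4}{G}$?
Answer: $\frac{577280}{7} \approx 82469.0$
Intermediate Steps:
$B = 11$
$v{\left(K \right)} = -3 - 2 K$ ($v{\left(K \right)} = - 2 K - 3 = -3 - 2 K$)
$A{\left(R \right)} = \frac{\left(11 + R\right) \left(-3 + R + \frac{8}{R}\right)}{4}$ ($A{\left(R \right)} = \frac{\left(R - \left(3 + 2 \left(- \frac{4}{R}\right)\right)\right) \left(R + 11\right)}{4} = \frac{\left(R - \left(3 - \frac{8}{R}\right)\right) \left(11 + R\right)}{4} = \frac{\left(-3 + R + \frac{8}{R}\right) \left(11 + R\right)}{4} = \frac{\left(11 + R\right) \left(-3 + R + \frac{8}{R}\right)}{4}$)
$1353 A{\left(-21 \right)} = 1353 \left(- \frac{25}{4} + 2 \left(-21\right) + \frac{22}{-21} + \frac{\left(-21\right)^{2}}{4}\right) = 1353 \left(- \frac{25}{4} - 42 + 22 \left(- \frac{1}{21}\right) + \frac{1}{4} \cdot 441\right) = 1353 \left(- \frac{25}{4} - 42 - \frac{22}{21} + \frac{441}{4}\right) = 1353 \cdot \frac{1280}{21} = \frac{577280}{7}$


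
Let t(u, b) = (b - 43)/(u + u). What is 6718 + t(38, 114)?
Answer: 510639/76 ≈ 6718.9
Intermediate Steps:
t(u, b) = (-43 + b)/(2*u) (t(u, b) = (-43 + b)/((2*u)) = (-43 + b)*(1/(2*u)) = (-43 + b)/(2*u))
6718 + t(38, 114) = 6718 + (½)*(-43 + 114)/38 = 6718 + (½)*(1/38)*71 = 6718 + 71/76 = 510639/76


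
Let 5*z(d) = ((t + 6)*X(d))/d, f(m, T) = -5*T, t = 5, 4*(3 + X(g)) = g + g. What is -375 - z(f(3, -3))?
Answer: -18783/50 ≈ -375.66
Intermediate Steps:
X(g) = -3 + g/2 (X(g) = -3 + (g + g)/4 = -3 + (2*g)/4 = -3 + g/2)
z(d) = (-33 + 11*d/2)/(5*d) (z(d) = (((5 + 6)*(-3 + d/2))/d)/5 = ((11*(-3 + d/2))/d)/5 = ((-33 + 11*d/2)/d)/5 = (-33 + 11*d/2)/(5*d))
-375 - z(f(3, -3)) = -375 - 11*(-6 - 5*(-3))/(10*((-5*(-3)))) = -375 - 11*(-6 + 15)/(10*15) = -375 - 11*9/(10*15) = -375 - 1*33/50 = -375 - 33/50 = -18783/50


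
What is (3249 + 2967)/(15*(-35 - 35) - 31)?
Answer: -6216/1081 ≈ -5.7502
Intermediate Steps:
(3249 + 2967)/(15*(-35 - 35) - 31) = 6216/(15*(-70) - 31) = 6216/(-1050 - 31) = 6216/(-1081) = 6216*(-1/1081) = -6216/1081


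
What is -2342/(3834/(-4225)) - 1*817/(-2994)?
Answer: 4938102113/1913166 ≈ 2581.1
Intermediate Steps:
-2342/(3834/(-4225)) - 1*817/(-2994) = -2342/(3834*(-1/4225)) - 817*(-1/2994) = -2342/(-3834/4225) + 817/2994 = -2342*(-4225/3834) + 817/2994 = 4947475/1917 + 817/2994 = 4938102113/1913166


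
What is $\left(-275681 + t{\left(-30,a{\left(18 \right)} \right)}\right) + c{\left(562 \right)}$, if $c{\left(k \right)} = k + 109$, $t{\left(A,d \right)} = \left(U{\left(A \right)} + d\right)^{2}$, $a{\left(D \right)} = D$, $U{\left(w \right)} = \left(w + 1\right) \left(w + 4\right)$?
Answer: $320974$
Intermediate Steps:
$U{\left(w \right)} = \left(1 + w\right) \left(4 + w\right)$
$t{\left(A,d \right)} = \left(4 + d + A^{2} + 5 A\right)^{2}$ ($t{\left(A,d \right)} = \left(\left(4 + A^{2} + 5 A\right) + d\right)^{2} = \left(4 + d + A^{2} + 5 A\right)^{2}$)
$c{\left(k \right)} = 109 + k$
$\left(-275681 + t{\left(-30,a{\left(18 \right)} \right)}\right) + c{\left(562 \right)} = \left(-275681 + \left(4 + 18 + \left(-30\right)^{2} + 5 \left(-30\right)\right)^{2}\right) + \left(109 + 562\right) = \left(-275681 + \left(4 + 18 + 900 - 150\right)^{2}\right) + 671 = \left(-275681 + 772^{2}\right) + 671 = \left(-275681 + 595984\right) + 671 = 320303 + 671 = 320974$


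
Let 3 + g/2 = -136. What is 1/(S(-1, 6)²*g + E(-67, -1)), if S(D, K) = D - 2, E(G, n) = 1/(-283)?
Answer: -283/708067 ≈ -0.00039968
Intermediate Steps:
E(G, n) = -1/283
g = -278 (g = -6 + 2*(-136) = -6 - 272 = -278)
S(D, K) = -2 + D
1/(S(-1, 6)²*g + E(-67, -1)) = 1/((-2 - 1)²*(-278) - 1/283) = 1/((-3)²*(-278) - 1/283) = 1/(9*(-278) - 1/283) = 1/(-2502 - 1/283) = 1/(-708067/283) = -283/708067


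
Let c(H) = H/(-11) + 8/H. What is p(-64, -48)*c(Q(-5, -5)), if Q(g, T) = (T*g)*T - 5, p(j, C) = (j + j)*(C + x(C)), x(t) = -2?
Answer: 10759680/143 ≈ 75243.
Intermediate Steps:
p(j, C) = 2*j*(-2 + C) (p(j, C) = (j + j)*(C - 2) = (2*j)*(-2 + C) = 2*j*(-2 + C))
Q(g, T) = -5 + g*T² (Q(g, T) = g*T² - 5 = -5 + g*T²)
c(H) = 8/H - H/11 (c(H) = H*(-1/11) + 8/H = -H/11 + 8/H = 8/H - H/11)
p(-64, -48)*c(Q(-5, -5)) = (2*(-64)*(-2 - 48))*(8/(-5 - 5*(-5)²) - (-5 - 5*(-5)²)/11) = (2*(-64)*(-50))*(8/(-5 - 5*25) - (-5 - 5*25)/11) = 6400*(8/(-5 - 125) - (-5 - 125)/11) = 6400*(8/(-130) - 1/11*(-130)) = 6400*(8*(-1/130) + 130/11) = 6400*(-4/65 + 130/11) = 6400*(8406/715) = 10759680/143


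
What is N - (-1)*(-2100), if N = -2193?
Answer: -4293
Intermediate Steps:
N - (-1)*(-2100) = -2193 - (-1)*(-2100) = -2193 - 1*2100 = -2193 - 2100 = -4293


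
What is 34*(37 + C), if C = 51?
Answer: 2992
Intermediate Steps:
34*(37 + C) = 34*(37 + 51) = 34*88 = 2992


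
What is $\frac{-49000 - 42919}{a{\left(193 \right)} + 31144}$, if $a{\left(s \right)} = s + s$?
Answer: $- \frac{91919}{31530} \approx -2.9153$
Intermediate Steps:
$a{\left(s \right)} = 2 s$
$\frac{-49000 - 42919}{a{\left(193 \right)} + 31144} = \frac{-49000 - 42919}{2 \cdot 193 + 31144} = - \frac{91919}{386 + 31144} = - \frac{91919}{31530}$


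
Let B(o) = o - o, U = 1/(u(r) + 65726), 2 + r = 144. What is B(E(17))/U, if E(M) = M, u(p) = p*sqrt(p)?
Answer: 0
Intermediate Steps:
r = 142 (r = -2 + 144 = 142)
u(p) = p**(3/2)
U = 1/(65726 + 142*sqrt(142)) (U = 1/(142**(3/2) + 65726) = 1/(142*sqrt(142) + 65726) = 1/(65726 + 142*sqrt(142)) ≈ 1.4833e-5)
B(o) = 0
B(E(17))/U = 0/(32863/2158521894 - 71*sqrt(142)/2158521894) = 0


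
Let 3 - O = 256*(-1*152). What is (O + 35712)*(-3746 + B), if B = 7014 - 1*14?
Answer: 242836258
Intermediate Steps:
B = 7000 (B = 7014 - 14 = 7000)
O = 38915 (O = 3 - 256*(-1*152) = 3 - 256*(-152) = 3 - 1*(-38912) = 3 + 38912 = 38915)
(O + 35712)*(-3746 + B) = (38915 + 35712)*(-3746 + 7000) = 74627*3254 = 242836258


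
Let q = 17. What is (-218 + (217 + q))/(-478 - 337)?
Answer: -16/815 ≈ -0.019632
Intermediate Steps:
(-218 + (217 + q))/(-478 - 337) = (-218 + (217 + 17))/(-478 - 337) = (-218 + 234)/(-815) = 16*(-1/815) = -16/815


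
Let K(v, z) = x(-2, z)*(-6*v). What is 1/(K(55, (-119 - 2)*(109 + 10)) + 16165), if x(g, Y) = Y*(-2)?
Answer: -1/9487175 ≈ -1.0541e-7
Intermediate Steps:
x(g, Y) = -2*Y
K(v, z) = 12*v*z (K(v, z) = (-2*z)*(-6*v) = 12*v*z)
1/(K(55, (-119 - 2)*(109 + 10)) + 16165) = 1/(12*55*((-119 - 2)*(109 + 10)) + 16165) = 1/(12*55*(-121*119) + 16165) = 1/(12*55*(-14399) + 16165) = 1/(-9503340 + 16165) = 1/(-9487175) = -1/9487175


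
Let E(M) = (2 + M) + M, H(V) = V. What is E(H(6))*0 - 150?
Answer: -150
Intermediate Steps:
E(M) = 2 + 2*M
E(H(6))*0 - 150 = (2 + 2*6)*0 - 150 = (2 + 12)*0 - 150 = 14*0 - 150 = 0 - 150 = -150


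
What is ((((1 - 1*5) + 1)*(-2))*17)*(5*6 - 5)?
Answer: 2550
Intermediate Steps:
((((1 - 1*5) + 1)*(-2))*17)*(5*6 - 5) = ((((1 - 5) + 1)*(-2))*17)*(30 - 5) = (((-4 + 1)*(-2))*17)*25 = (-3*(-2)*17)*25 = (6*17)*25 = 102*25 = 2550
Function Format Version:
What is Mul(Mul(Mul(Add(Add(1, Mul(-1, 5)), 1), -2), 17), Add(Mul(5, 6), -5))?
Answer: 2550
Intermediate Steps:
Mul(Mul(Mul(Add(Add(1, Mul(-1, 5)), 1), -2), 17), Add(Mul(5, 6), -5)) = Mul(Mul(Mul(Add(Add(1, -5), 1), -2), 17), Add(30, -5)) = Mul(Mul(Mul(Add(-4, 1), -2), 17), 25) = Mul(Mul(Mul(-3, -2), 17), 25) = Mul(Mul(6, 17), 25) = Mul(102, 25) = 2550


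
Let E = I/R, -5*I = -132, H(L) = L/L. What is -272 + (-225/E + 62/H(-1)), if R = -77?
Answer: 1785/4 ≈ 446.25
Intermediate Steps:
H(L) = 1
I = 132/5 (I = -⅕*(-132) = 132/5 ≈ 26.400)
E = -12/35 (E = (132/5)/(-77) = (132/5)*(-1/77) = -12/35 ≈ -0.34286)
-272 + (-225/E + 62/H(-1)) = -272 + (-225/(-12/35) + 62/1) = -272 + (-225*(-35/12) + 62*1) = -272 + (2625/4 + 62) = -272 + 2873/4 = 1785/4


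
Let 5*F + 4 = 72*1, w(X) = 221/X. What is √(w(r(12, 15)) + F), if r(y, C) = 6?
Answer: √45390/30 ≈ 7.1016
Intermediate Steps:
F = 68/5 (F = -⅘ + (72*1)/5 = -⅘ + (⅕)*72 = -⅘ + 72/5 = 68/5 ≈ 13.600)
√(w(r(12, 15)) + F) = √(221/6 + 68/5) = √(1513/30) = √45390/30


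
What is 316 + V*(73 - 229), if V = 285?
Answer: -44144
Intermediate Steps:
316 + V*(73 - 229) = 316 + 285*(73 - 229) = 316 + 285*(-156) = 316 - 44460 = -44144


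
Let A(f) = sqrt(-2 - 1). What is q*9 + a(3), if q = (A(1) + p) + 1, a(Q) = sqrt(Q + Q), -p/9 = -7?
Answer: 576 + sqrt(6) + 9*I*sqrt(3) ≈ 578.45 + 15.588*I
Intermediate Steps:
p = 63 (p = -9*(-7) = 63)
A(f) = I*sqrt(3) (A(f) = sqrt(-3) = I*sqrt(3))
a(Q) = sqrt(2)*sqrt(Q) (a(Q) = sqrt(2*Q) = sqrt(2)*sqrt(Q))
q = 64 + I*sqrt(3) (q = (I*sqrt(3) + 63) + 1 = (63 + I*sqrt(3)) + 1 = 64 + I*sqrt(3) ≈ 64.0 + 1.732*I)
q*9 + a(3) = (64 + I*sqrt(3))*9 + sqrt(2)*sqrt(3) = (576 + 9*I*sqrt(3)) + sqrt(6) = 576 + sqrt(6) + 9*I*sqrt(3)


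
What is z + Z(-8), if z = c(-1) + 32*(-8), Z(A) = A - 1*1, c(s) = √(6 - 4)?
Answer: -265 + √2 ≈ -263.59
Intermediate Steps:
c(s) = √2
Z(A) = -1 + A (Z(A) = A - 1 = -1 + A)
z = -256 + √2 (z = √2 + 32*(-8) = √2 - 256 = -256 + √2 ≈ -254.59)
z + Z(-8) = (-256 + √2) + (-1 - 8) = (-256 + √2) - 9 = -265 + √2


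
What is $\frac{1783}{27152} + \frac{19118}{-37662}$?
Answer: $- \frac{225970295}{511299312} \approx -0.44195$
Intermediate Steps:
$\frac{1783}{27152} + \frac{19118}{-37662} = 1783 \cdot \frac{1}{27152} + 19118 \left(- \frac{1}{37662}\right) = \frac{1783}{27152} - \frac{9559}{18831} = - \frac{225970295}{511299312}$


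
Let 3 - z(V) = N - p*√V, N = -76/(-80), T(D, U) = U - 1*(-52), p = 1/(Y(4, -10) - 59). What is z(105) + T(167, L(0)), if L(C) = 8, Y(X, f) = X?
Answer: 1241/20 - √105/55 ≈ 61.864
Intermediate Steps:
p = -1/55 (p = 1/(4 - 59) = 1/(-55) = -1/55 ≈ -0.018182)
T(D, U) = 52 + U (T(D, U) = U + 52 = 52 + U)
N = 19/20 (N = -76*(-1/80) = 19/20 ≈ 0.95000)
z(V) = 41/20 - √V/55 (z(V) = 3 - (19/20 - (-1)*√V/55) = 3 - (19/20 + √V/55) = 3 + (-19/20 - √V/55) = 41/20 - √V/55)
z(105) + T(167, L(0)) = (41/20 - √105/55) + (52 + 8) = (41/20 - √105/55) + 60 = 1241/20 - √105/55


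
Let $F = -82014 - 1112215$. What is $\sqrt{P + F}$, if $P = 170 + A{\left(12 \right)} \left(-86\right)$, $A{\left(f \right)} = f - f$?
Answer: $i \sqrt{1194059} \approx 1092.7 i$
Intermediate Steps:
$A{\left(f \right)} = 0$
$P = 170$ ($P = 170 + 0 \left(-86\right) = 170 + 0 = 170$)
$F = -1194229$ ($F = -82014 - 1112215 = -1194229$)
$\sqrt{P + F} = \sqrt{170 - 1194229} = \sqrt{-1194059} = i \sqrt{1194059}$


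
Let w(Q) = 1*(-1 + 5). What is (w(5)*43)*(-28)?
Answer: -4816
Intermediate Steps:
w(Q) = 4 (w(Q) = 1*4 = 4)
(w(5)*43)*(-28) = (4*43)*(-28) = 172*(-28) = -4816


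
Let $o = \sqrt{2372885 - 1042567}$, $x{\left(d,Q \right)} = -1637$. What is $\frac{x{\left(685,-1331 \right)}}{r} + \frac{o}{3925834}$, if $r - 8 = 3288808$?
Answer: $- \frac{1637}{3288816} + \frac{\sqrt{1330318}}{3925834} \approx -0.00020395$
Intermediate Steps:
$r = 3288816$ ($r = 8 + 3288808 = 3288816$)
$o = \sqrt{1330318} \approx 1153.4$
$\frac{x{\left(685,-1331 \right)}}{r} + \frac{o}{3925834} = - \frac{1637}{3288816} + \frac{\sqrt{1330318}}{3925834}$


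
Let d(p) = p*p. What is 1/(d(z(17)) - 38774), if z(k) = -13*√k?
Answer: -1/35901 ≈ -2.7854e-5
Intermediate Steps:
d(p) = p²
1/(d(z(17)) - 38774) = 1/((-13*√17)² - 38774) = 1/(2873 - 38774) = 1/(-35901) = -1/35901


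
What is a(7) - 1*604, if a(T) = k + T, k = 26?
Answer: -571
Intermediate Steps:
a(T) = 26 + T
a(7) - 1*604 = (26 + 7) - 1*604 = 33 - 604 = -571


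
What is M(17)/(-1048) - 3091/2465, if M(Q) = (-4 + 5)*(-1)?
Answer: -3236903/2583320 ≈ -1.2530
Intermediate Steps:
M(Q) = -1 (M(Q) = 1*(-1) = -1)
M(17)/(-1048) - 3091/2465 = -1/(-1048) - 3091/2465 = -1*(-1/1048) - 3091*1/2465 = 1/1048 - 3091/2465 = -3236903/2583320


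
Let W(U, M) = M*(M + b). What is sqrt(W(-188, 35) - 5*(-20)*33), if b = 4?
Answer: sqrt(4665) ≈ 68.301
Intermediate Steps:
W(U, M) = M*(4 + M) (W(U, M) = M*(M + 4) = M*(4 + M))
sqrt(W(-188, 35) - 5*(-20)*33) = sqrt(35*(4 + 35) - 5*(-20)*33) = sqrt(35*39 + 100*33) = sqrt(1365 + 3300) = sqrt(4665)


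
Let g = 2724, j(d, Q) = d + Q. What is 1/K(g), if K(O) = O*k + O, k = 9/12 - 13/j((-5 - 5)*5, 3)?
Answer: 47/259461 ≈ 0.00018114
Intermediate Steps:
j(d, Q) = Q + d
k = 193/188 (k = 9/12 - 13/(3 + (-5 - 5)*5) = 9*(1/12) - 13/(3 - 10*5) = 3/4 - 13/(3 - 50) = 3/4 - 13/(-47) = 3/4 - 13*(-1/47) = 3/4 + 13/47 = 193/188 ≈ 1.0266)
K(O) = 381*O/188 (K(O) = O*(193/188) + O = 193*O/188 + O = 381*O/188)
1/K(g) = 1/((381/188)*2724) = 1/(259461/47) = 47/259461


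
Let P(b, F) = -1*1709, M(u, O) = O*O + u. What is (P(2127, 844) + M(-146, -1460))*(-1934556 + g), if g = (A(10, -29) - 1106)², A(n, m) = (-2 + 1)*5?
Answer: -1491321990075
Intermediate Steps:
M(u, O) = u + O² (M(u, O) = O² + u = u + O²)
A(n, m) = -5 (A(n, m) = -1*5 = -5)
P(b, F) = -1709
g = 1234321 (g = (-5 - 1106)² = (-1111)² = 1234321)
(P(2127, 844) + M(-146, -1460))*(-1934556 + g) = (-1709 + (-146 + (-1460)²))*(-1934556 + 1234321) = (-1709 + (-146 + 2131600))*(-700235) = (-1709 + 2131454)*(-700235) = 2129745*(-700235) = -1491321990075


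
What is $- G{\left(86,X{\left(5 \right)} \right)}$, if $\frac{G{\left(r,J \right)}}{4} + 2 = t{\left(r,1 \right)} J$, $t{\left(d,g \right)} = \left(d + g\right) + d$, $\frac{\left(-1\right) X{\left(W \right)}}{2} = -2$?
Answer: $-2760$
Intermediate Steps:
$X{\left(W \right)} = 4$ ($X{\left(W \right)} = \left(-2\right) \left(-2\right) = 4$)
$t{\left(d,g \right)} = g + 2 d$
$G{\left(r,J \right)} = -8 + 4 J \left(1 + 2 r\right)$ ($G{\left(r,J \right)} = -8 + 4 \left(1 + 2 r\right) J = -8 + 4 J \left(1 + 2 r\right)$)
$- G{\left(86,X{\left(5 \right)} \right)} = - (-8 + 4 \cdot 4 \left(1 + 2 \cdot 86\right)) = - (-8 + 4 \cdot 4 \left(1 + 172\right)) = - (-8 + 4 \cdot 4 \cdot 173) = - (-8 + 2768) = \left(-1\right) 2760 = -2760$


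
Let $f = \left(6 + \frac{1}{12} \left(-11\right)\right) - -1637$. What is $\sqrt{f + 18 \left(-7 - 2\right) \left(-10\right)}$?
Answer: $\frac{\sqrt{117435}}{6} \approx 57.115$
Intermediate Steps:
$f = \frac{19705}{12}$ ($f = \left(6 + \frac{1}{12} \left(-11\right)\right) + 1637 = \left(6 - \frac{11}{12}\right) + 1637 = \frac{61}{12} + 1637 = \frac{19705}{12} \approx 1642.1$)
$\sqrt{f + 18 \left(-7 - 2\right) \left(-10\right)} = \sqrt{\frac{19705}{12} + 18 \left(-7 - 2\right) \left(-10\right)} = \sqrt{\frac{19705}{12} + 18 \left(-9\right) \left(-10\right)} = \sqrt{\frac{19705}{12} - -1620} = \sqrt{\frac{19705}{12} + 1620} = \sqrt{\frac{39145}{12}} = \frac{\sqrt{117435}}{6}$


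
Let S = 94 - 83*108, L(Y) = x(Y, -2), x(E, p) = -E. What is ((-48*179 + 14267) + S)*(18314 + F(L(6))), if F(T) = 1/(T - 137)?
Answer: -8367388695/143 ≈ -5.8513e+7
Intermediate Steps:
L(Y) = -Y
S = -8870 (S = 94 - 8964 = -8870)
F(T) = 1/(-137 + T)
((-48*179 + 14267) + S)*(18314 + F(L(6))) = ((-48*179 + 14267) - 8870)*(18314 + 1/(-137 - 1*6)) = ((-8592 + 14267) - 8870)*(18314 + 1/(-137 - 6)) = (5675 - 8870)*(18314 + 1/(-143)) = -3195*(18314 - 1/143) = -3195*2618901/143 = -8367388695/143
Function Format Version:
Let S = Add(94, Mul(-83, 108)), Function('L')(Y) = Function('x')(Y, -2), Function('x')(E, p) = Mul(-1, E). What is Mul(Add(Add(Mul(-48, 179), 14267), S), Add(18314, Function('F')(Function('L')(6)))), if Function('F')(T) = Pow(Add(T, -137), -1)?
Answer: Rational(-8367388695, 143) ≈ -5.8513e+7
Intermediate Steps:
Function('L')(Y) = Mul(-1, Y)
S = -8870 (S = Add(94, -8964) = -8870)
Function('F')(T) = Pow(Add(-137, T), -1)
Mul(Add(Add(Mul(-48, 179), 14267), S), Add(18314, Function('F')(Function('L')(6)))) = Mul(Add(Add(Mul(-48, 179), 14267), -8870), Add(18314, Pow(Add(-137, Mul(-1, 6)), -1))) = Mul(Add(Add(-8592, 14267), -8870), Add(18314, Pow(Add(-137, -6), -1))) = Mul(Add(5675, -8870), Add(18314, Pow(-143, -1))) = Mul(-3195, Add(18314, Rational(-1, 143))) = Mul(-3195, Rational(2618901, 143)) = Rational(-8367388695, 143)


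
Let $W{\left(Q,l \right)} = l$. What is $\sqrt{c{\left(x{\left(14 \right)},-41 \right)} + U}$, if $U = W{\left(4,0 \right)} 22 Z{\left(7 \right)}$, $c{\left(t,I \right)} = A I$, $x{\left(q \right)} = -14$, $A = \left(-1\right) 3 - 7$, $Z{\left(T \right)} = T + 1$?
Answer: $\sqrt{410} \approx 20.248$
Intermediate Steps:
$Z{\left(T \right)} = 1 + T$
$A = -10$ ($A = -3 - 7 = -10$)
$c{\left(t,I \right)} = - 10 I$
$U = 0$ ($U = 0 \cdot 22 \left(1 + 7\right) = 0 \cdot 8 = 0$)
$\sqrt{c{\left(x{\left(14 \right)},-41 \right)} + U} = \sqrt{\left(-10\right) \left(-41\right) + 0} = \sqrt{410 + 0} = \sqrt{410}$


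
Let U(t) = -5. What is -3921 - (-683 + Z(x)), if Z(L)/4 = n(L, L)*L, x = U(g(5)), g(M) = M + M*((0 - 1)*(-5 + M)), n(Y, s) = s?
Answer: -3338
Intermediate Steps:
g(M) = M + M*(5 - M) (g(M) = M + M*(-(-5 + M)) = M + M*(5 - M))
x = -5
Z(L) = 4*L**2 (Z(L) = 4*(L*L) = 4*L**2)
-3921 - (-683 + Z(x)) = -3921 - (-683 + 4*(-5)**2) = -3921 - (-683 + 4*25) = -3921 - (-683 + 100) = -3921 - 1*(-583) = -3921 + 583 = -3338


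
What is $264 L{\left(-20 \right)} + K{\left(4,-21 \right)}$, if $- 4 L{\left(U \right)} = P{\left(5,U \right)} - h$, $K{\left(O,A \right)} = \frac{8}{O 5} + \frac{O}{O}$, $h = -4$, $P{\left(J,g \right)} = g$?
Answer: $\frac{5287}{5} \approx 1057.4$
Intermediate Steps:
$K{\left(O,A \right)} = 1 + \frac{8}{5 O}$ ($K{\left(O,A \right)} = \frac{8}{5 O} + 1 = 1 + \frac{8}{5 O}$)
$L{\left(U \right)} = -1 - \frac{U}{4}$ ($L{\left(U \right)} = - \frac{U - -4}{4} = - \frac{U + 4}{4} = - \frac{4 + U}{4} = -1 - \frac{U}{4}$)
$264 L{\left(-20 \right)} + K{\left(4,-21 \right)} = 264 \left(-1 - -5\right) + \frac{\frac{8}{5} + 4}{4} = 264 \left(-1 + 5\right) + \frac{1}{4} \cdot \frac{28}{5} = 264 \cdot 4 + \frac{7}{5} = 1056 + \frac{7}{5} = \frac{5287}{5}$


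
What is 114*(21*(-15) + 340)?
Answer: 2850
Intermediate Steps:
114*(21*(-15) + 340) = 114*(-315 + 340) = 114*25 = 2850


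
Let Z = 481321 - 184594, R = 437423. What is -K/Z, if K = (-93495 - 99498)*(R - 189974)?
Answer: 15918641619/98909 ≈ 1.6094e+5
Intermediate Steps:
K = -47755924857 (K = (-93495 - 99498)*(437423 - 189974) = -192993*247449 = -47755924857)
Z = 296727
-K/Z = -(-47755924857)/296727 = -1*(-15918641619/98909) = 15918641619/98909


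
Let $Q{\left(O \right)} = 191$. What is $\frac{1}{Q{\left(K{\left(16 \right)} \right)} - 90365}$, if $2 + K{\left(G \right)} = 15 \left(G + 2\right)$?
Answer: $- \frac{1}{90174} \approx -1.109 \cdot 10^{-5}$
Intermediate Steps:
$K{\left(G \right)} = 28 + 15 G$ ($K{\left(G \right)} = -2 + 15 \left(G + 2\right) = -2 + 15 \left(2 + G\right) = -2 + \left(30 + 15 G\right) = 28 + 15 G$)
$\frac{1}{Q{\left(K{\left(16 \right)} \right)} - 90365} = \frac{1}{191 - 90365} = \frac{1}{-90174} = - \frac{1}{90174}$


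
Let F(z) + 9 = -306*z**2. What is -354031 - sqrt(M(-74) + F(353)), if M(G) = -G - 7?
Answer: -354031 - 2*I*sqrt(9532574) ≈ -3.5403e+5 - 6175.0*I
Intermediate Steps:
M(G) = -7 - G
F(z) = -9 - 306*z**2
-354031 - sqrt(M(-74) + F(353)) = -354031 - sqrt((-7 - 1*(-74)) + (-9 - 306*353**2)) = -354031 - sqrt((-7 + 74) + (-9 - 306*124609)) = -354031 - sqrt(67 + (-9 - 38130354)) = -354031 - sqrt(67 - 38130363) = -354031 - sqrt(-38130296) = -354031 - 2*I*sqrt(9532574)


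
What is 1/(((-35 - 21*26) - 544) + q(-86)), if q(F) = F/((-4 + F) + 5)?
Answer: -85/95539 ≈ -0.00088969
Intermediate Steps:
q(F) = F/(1 + F)
1/(((-35 - 21*26) - 544) + q(-86)) = 1/(((-35 - 21*26) - 544) - 86/(1 - 86)) = 1/(((-35 - 546) - 544) - 86/(-85)) = 1/((-581 - 544) - 86*(-1/85)) = 1/(-1125 + 86/85) = 1/(-95539/85) = -85/95539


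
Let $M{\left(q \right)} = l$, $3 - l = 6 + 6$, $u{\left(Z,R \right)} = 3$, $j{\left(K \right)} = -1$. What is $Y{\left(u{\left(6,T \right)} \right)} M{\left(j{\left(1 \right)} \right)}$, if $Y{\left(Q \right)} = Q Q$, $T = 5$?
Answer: $-81$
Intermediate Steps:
$l = -9$ ($l = 3 - \left(6 + 6\right) = 3 - 12 = -9$)
$M{\left(q \right)} = -9$
$Y{\left(Q \right)} = Q^{2}$
$Y{\left(u{\left(6,T \right)} \right)} M{\left(j{\left(1 \right)} \right)} = 3^{2} \left(-9\right) = 9 \left(-9\right) = -81$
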